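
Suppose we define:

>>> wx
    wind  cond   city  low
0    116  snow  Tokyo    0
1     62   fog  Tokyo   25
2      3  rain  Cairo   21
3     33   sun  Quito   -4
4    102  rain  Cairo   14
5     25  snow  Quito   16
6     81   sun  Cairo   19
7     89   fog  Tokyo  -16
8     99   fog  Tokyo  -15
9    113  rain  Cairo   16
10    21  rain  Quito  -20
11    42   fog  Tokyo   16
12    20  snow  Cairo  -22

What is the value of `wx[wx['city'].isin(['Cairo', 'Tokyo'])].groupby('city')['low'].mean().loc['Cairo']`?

filter rows where city in ['Cairo', 'Tokyo']:
    wind  cond   city  low
0    116  snow  Tokyo    0
1     62   fog  Tokyo   25
2      3  rain  Cairo   21
4    102  rain  Cairo   14
6     81   sun  Cairo   19
7     89   fog  Tokyo  -16
8     99   fog  Tokyo  -15
9    113  rain  Cairo   16
11    42   fog  Tokyo   16
12    20  snow  Cairo  -22
group by city, mean of low:
city
Cairo    9.6
Tokyo    2.0
Name: low, dtype: float64
Finally, value at index 'Cairo' = 9.6.

9.6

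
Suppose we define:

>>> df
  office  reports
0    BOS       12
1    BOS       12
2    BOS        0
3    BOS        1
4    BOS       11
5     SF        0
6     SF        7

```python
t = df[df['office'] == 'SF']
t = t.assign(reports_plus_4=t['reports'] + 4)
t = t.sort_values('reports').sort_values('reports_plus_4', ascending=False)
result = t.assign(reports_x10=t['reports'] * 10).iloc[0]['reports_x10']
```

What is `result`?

filter rows where office == 'SF':
  office  reports
5     SF        0
6     SF        7
add column reports_plus_4 = t['reports'] + 4:
  office  reports  reports_plus_4
5     SF        0               4
6     SF        7              11
sort by reports:
  office  reports  reports_plus_4
5     SF        0               4
6     SF        7              11
sort by reports_plus_4 descending:
  office  reports  reports_plus_4
6     SF        7              11
5     SF        0               4
add column reports_x10 = t['reports'] * 10:
  office  reports  reports_plus_4  reports_x10
6     SF        7              11           70
5     SF        0               4            0
Finally, value at position 0, column 'reports_x10' = 70.

70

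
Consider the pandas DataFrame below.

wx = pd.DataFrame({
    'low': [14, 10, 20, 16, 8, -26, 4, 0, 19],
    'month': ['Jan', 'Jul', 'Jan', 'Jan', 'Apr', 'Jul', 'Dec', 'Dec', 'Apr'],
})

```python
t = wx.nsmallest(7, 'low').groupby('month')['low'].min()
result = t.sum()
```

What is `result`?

-4

take 7 rows with smallest low:
   low month
5  -26   Jul
7    0   Dec
6    4   Dec
4    8   Apr
1   10   Jul
0   14   Jan
3   16   Jan
group by month, min of low:
month
Apr     8
Dec     0
Jan    14
Jul   -26
Name: low, dtype: int64
Hence -4.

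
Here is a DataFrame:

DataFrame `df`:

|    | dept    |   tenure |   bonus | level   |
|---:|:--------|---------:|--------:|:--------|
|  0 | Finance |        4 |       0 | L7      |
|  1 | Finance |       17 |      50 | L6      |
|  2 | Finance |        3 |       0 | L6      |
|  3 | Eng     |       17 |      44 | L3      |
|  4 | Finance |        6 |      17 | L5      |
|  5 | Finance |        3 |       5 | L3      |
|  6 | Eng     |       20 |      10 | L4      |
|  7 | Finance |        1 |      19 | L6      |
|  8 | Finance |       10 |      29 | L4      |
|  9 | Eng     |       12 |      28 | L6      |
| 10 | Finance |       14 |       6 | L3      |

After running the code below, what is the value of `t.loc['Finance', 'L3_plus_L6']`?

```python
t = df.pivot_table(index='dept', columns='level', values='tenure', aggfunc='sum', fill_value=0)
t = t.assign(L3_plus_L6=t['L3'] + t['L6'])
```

pivot: rows=dept, cols=level, sum(tenure):
level    L3  L4  L5  L6  L7
dept                       
Eng      17  20   0  12   0
Finance  17  10   6  21   4
add column L3_plus_L6 = t['L3'] + t['L6']:
level    L3  L4  L5  L6  L7  L3_plus_L6
dept                                   
Eng      17  20   0  12   0          29
Finance  17  10   6  21   4          38

38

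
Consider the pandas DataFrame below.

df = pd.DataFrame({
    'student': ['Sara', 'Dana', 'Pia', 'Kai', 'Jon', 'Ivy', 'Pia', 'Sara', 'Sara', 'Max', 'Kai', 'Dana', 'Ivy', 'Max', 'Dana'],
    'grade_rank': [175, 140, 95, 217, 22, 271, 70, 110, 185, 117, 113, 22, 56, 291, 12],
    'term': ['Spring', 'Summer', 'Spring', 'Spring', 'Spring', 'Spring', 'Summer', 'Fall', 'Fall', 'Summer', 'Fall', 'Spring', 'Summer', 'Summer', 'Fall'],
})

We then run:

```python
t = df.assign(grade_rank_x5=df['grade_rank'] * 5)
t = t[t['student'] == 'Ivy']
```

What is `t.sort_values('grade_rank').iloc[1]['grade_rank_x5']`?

1355

add column grade_rank_x5 = df['grade_rank'] * 5:
   student  grade_rank    term  grade_rank_x5
0     Sara         175  Spring            875
1     Dana         140  Summer            700
2      Pia          95  Spring            475
3      Kai         217  Spring           1085
4      Jon          22  Spring            110
5      Ivy         271  Spring           1355
6      Pia          70  Summer            350
7     Sara         110    Fall            550
8     Sara         185    Fall            925
9      Max         117  Summer            585
10     Kai         113    Fall            565
11    Dana          22  Spring            110
12     Ivy          56  Summer            280
13     Max         291  Summer           1455
14    Dana          12    Fall             60
filter rows where student == 'Ivy':
   student  grade_rank    term  grade_rank_x5
5      Ivy         271  Spring           1355
12     Ivy          56  Summer            280
sort by grade_rank:
   student  grade_rank    term  grade_rank_x5
12     Ivy          56  Summer            280
5      Ivy         271  Spring           1355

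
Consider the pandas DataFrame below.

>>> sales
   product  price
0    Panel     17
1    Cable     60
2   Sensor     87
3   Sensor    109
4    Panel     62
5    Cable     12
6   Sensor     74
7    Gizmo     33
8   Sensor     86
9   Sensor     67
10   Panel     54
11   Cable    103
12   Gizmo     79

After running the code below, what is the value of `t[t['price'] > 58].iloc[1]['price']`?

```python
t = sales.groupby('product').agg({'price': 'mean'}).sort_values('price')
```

84.6

group by product, mean of price:
             price
product           
Cable    58.333333
Gizmo    56.000000
Panel    44.333333
Sensor   84.600000
sort by price:
             price
product           
Panel    44.333333
Gizmo    56.000000
Cable    58.333333
Sensor   84.600000
filter rows where price > 58:
             price
product           
Cable    58.333333
Sensor   84.600000
Reading off the value at position 1, column 'price', we get 84.6.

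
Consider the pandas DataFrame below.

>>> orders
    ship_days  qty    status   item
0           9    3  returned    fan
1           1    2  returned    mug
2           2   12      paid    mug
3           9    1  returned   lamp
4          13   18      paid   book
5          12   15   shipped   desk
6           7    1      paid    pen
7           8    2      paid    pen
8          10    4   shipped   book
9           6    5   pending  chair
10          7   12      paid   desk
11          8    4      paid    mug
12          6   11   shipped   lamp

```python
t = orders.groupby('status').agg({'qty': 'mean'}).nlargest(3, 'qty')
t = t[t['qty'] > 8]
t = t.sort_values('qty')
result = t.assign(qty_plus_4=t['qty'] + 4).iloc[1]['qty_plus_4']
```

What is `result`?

group by status, mean of qty:
                qty
status             
paid       8.166667
pending    5.000000
returned   2.000000
shipped   10.000000
take 3 rows with largest qty:
               qty
status            
shipped  10.000000
paid      8.166667
pending   5.000000
filter rows where qty > 8:
               qty
status            
shipped  10.000000
paid      8.166667
sort by qty:
               qty
status            
paid      8.166667
shipped  10.000000
add column qty_plus_4 = t['qty'] + 4:
               qty  qty_plus_4
status                        
paid      8.166667   12.166667
shipped  10.000000   14.000000
Finally, value at position 1, column 'qty_plus_4' = 14.0.

14.0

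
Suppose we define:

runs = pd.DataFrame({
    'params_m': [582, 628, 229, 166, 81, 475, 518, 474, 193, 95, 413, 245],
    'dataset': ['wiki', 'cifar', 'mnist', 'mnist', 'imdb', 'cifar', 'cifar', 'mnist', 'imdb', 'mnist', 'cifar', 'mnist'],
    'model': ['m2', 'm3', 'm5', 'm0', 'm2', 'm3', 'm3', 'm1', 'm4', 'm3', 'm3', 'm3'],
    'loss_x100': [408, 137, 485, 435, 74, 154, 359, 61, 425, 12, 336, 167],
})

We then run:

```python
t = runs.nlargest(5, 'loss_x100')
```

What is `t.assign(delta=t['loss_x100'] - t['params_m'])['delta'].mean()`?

84.8

take 5 rows with largest loss_x100:
   params_m dataset model  loss_x100
2       229   mnist    m5        485
3       166   mnist    m0        435
8       193    imdb    m4        425
0       582    wiki    m2        408
6       518   cifar    m3        359
add column delta = t['loss_x100'] - t['params_m']:
   params_m dataset model  loss_x100  delta
2       229   mnist    m5        485    256
3       166   mnist    m0        435    269
8       193    imdb    m4        425    232
0       582    wiki    m2        408   -174
6       518   cifar    m3        359   -159
Finally, mean of column 'delta' = 84.8.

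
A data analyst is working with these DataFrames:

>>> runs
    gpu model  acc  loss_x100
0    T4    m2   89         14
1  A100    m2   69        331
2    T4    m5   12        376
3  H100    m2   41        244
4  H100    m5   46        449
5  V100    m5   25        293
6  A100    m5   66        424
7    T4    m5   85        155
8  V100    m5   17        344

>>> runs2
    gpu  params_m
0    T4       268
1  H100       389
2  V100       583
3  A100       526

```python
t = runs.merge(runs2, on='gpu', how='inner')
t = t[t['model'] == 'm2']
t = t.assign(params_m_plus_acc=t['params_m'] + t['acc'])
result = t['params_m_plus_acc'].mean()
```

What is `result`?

460.666666667

merge on 'gpu' (how='inner') → 9 rows:
    gpu model  acc  loss_x100  params_m
0    T4    m2   89         14       268
1  A100    m2   69        331       526
2    T4    m5   12        376       268
3  H100    m2   41        244       389
4  H100    m5   46        449       389
5  V100    m5   25        293       583
6  A100    m5   66        424       526
7    T4    m5   85        155       268
8  V100    m5   17        344       583
filter rows where model == 'm2':
    gpu model  acc  loss_x100  params_m
0    T4    m2   89         14       268
1  A100    m2   69        331       526
3  H100    m2   41        244       389
add column params_m_plus_acc = t['params_m'] + t['acc']:
    gpu model  acc  loss_x100  params_m  params_m_plus_acc
0    T4    m2   89         14       268                357
1  A100    m2   69        331       526                595
3  H100    m2   41        244       389                430
Hence 460.666666667.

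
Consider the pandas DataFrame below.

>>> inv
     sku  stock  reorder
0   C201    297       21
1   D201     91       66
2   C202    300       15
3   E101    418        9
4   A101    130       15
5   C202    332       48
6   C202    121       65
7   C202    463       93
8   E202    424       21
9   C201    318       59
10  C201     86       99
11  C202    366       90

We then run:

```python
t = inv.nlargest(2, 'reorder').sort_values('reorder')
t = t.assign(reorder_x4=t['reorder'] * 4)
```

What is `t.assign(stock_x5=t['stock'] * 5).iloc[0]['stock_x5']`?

take 2 rows with largest reorder:
     sku  stock  reorder
10  C201     86       99
7   C202    463       93
sort by reorder:
     sku  stock  reorder
7   C202    463       93
10  C201     86       99
add column reorder_x4 = t['reorder'] * 4:
     sku  stock  reorder  reorder_x4
7   C202    463       93         372
10  C201     86       99         396
add column stock_x5 = t['stock'] * 5:
     sku  stock  reorder  reorder_x4  stock_x5
7   C202    463       93         372      2315
10  C201     86       99         396       430
Hence 2315.

2315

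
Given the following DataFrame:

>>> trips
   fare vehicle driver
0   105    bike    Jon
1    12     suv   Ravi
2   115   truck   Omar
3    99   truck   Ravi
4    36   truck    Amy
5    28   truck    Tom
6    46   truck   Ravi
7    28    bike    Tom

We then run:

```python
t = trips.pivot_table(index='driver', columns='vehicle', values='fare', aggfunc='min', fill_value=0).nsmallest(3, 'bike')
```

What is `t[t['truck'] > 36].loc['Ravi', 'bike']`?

0

pivot: rows=driver, cols=vehicle, min(fare):
vehicle  bike  suv  truck
driver                   
Amy         0    0     36
Jon       105    0      0
Omar        0    0    115
Ravi        0   12     46
Tom        28    0     28
take 3 rows with smallest bike:
vehicle  bike  suv  truck
driver                   
Amy         0    0     36
Omar        0    0    115
Ravi        0   12     46
filter rows where truck > 36:
vehicle  bike  suv  truck
driver                   
Omar        0    0    115
Ravi        0   12     46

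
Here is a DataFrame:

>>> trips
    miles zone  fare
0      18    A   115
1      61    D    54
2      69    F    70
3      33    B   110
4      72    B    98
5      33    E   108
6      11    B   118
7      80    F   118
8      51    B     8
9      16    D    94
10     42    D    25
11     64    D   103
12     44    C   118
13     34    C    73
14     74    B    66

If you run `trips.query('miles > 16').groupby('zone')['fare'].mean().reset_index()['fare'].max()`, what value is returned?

filter rows where miles > 16:
    miles zone  fare
0      18    A   115
1      61    D    54
2      69    F    70
3      33    B   110
4      72    B    98
5      33    E   108
7      80    F   118
8      51    B     8
10     42    D    25
11     64    D   103
12     44    C   118
13     34    C    73
14     74    B    66
group by zone, mean of fare:
zone
A    115.000000
B     70.500000
C     95.500000
D     60.666667
E    108.000000
F     94.000000
Name: fare, dtype: float64
reset_index():
  zone        fare
0    A  115.000000
1    B   70.500000
2    C   95.500000
3    D   60.666667
4    E  108.000000
5    F   94.000000
So max() = 115.0.

115.0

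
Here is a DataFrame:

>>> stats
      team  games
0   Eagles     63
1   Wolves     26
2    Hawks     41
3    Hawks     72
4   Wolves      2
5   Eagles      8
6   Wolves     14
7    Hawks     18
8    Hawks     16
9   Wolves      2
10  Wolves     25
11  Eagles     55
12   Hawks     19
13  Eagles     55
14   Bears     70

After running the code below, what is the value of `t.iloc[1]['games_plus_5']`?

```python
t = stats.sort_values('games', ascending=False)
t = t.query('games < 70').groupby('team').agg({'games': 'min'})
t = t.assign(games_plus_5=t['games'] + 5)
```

21

sort by games descending:
      team  games
3    Hawks     72
14   Bears     70
0   Eagles     63
11  Eagles     55
13  Eagles     55
2    Hawks     41
1   Wolves     26
10  Wolves     25
12   Hawks     19
7    Hawks     18
8    Hawks     16
6   Wolves     14
5   Eagles      8
4   Wolves      2
9   Wolves      2
filter rows where games < 70:
      team  games
0   Eagles     63
11  Eagles     55
13  Eagles     55
2    Hawks     41
1   Wolves     26
10  Wolves     25
12   Hawks     19
7    Hawks     18
8    Hawks     16
6   Wolves     14
5   Eagles      8
4   Wolves      2
9   Wolves      2
group by team, min of games:
        games
team         
Eagles      8
Hawks      16
Wolves      2
add column games_plus_5 = t['games'] + 5:
        games  games_plus_5
team                       
Eagles      8            13
Hawks      16            21
Wolves      2             7
Taking the value at position 1, column 'games_plus_5' gives 21.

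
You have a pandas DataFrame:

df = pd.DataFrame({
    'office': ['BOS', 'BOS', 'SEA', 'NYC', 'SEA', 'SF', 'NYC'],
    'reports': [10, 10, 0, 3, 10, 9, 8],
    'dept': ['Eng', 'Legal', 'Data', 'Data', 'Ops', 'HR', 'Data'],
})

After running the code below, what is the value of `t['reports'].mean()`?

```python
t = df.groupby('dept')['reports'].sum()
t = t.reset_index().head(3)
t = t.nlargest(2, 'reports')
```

group by dept, sum of reports:
dept
Data     11
Eng      10
HR        9
Legal    10
Ops      10
Name: reports, dtype: int64
reset_index():
    dept  reports
0   Data       11
1    Eng       10
2     HR        9
3  Legal       10
4    Ops       10
take first 3 rows:
   dept  reports
0  Data       11
1   Eng       10
2    HR        9
take 2 rows with largest reports:
   dept  reports
0  Data       11
1   Eng       10
The mean of column 'reports' is 10.5.

10.5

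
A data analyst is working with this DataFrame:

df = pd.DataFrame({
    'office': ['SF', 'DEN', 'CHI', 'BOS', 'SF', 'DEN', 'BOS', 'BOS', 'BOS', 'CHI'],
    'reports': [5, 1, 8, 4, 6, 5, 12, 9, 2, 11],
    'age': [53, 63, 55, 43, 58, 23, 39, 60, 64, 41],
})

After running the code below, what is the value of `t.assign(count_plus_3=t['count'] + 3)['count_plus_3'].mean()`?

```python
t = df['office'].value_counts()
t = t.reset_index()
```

5.5

value_counts of office:
office
BOS    4
SF     2
DEN    2
CHI    2
Name: count, dtype: int64
reset_index():
  office  count
0    BOS      4
1     SF      2
2    DEN      2
3    CHI      2
add column count_plus_3 = t['count'] + 3:
  office  count  count_plus_3
0    BOS      4             7
1     SF      2             5
2    DEN      2             5
3    CHI      2             5
So mean() = 5.5.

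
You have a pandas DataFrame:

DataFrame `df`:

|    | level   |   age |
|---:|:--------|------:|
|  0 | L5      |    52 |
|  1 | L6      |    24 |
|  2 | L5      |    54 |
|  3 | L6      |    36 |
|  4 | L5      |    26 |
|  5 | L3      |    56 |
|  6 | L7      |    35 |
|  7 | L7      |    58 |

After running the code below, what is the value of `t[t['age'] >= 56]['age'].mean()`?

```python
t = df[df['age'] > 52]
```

57.0

filter rows where age > 52:
  level  age
2    L5   54
5    L3   56
7    L7   58
filter rows where age >= 56:
  level  age
5    L3   56
7    L7   58
Finally, mean of column 'age' = 57.0.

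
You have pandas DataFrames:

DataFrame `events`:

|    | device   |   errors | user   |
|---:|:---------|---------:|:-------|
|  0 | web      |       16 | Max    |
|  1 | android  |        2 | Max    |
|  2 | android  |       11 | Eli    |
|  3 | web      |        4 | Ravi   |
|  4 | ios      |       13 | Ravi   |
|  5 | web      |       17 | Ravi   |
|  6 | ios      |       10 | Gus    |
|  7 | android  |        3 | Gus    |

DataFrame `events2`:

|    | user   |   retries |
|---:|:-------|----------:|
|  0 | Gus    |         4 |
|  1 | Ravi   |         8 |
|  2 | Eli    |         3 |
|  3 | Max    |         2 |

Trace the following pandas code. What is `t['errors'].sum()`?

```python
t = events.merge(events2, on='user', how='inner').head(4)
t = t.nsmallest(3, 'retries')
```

merge on 'user' (how='inner') → 8 rows:
    device  errors  user  retries
0      web      16   Max        2
1  android       2   Max        2
2  android      11   Eli        3
3      web       4  Ravi        8
4      ios      13  Ravi        8
5      web      17  Ravi        8
6      ios      10   Gus        4
7  android       3   Gus        4
take first 4 rows:
    device  errors  user  retries
0      web      16   Max        2
1  android       2   Max        2
2  android      11   Eli        3
3      web       4  Ravi        8
take 3 rows with smallest retries:
    device  errors user  retries
0      web      16  Max        2
1  android       2  Max        2
2  android      11  Eli        3
Finally, sum of column 'errors' = 29.

29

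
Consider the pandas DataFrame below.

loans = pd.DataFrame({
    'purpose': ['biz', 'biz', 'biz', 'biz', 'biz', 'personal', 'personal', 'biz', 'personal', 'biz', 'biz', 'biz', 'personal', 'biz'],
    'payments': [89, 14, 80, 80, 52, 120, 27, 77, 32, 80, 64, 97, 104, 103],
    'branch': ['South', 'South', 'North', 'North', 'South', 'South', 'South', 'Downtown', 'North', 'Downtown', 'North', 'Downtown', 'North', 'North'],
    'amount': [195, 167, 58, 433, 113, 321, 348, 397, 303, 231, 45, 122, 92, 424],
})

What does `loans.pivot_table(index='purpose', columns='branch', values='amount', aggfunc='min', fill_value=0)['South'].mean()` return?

217.0

pivot: rows=purpose, cols=branch, min(amount):
branch    Downtown  North  South
purpose                         
biz            122     45    113
personal         0     92    321
So mean() = 217.0.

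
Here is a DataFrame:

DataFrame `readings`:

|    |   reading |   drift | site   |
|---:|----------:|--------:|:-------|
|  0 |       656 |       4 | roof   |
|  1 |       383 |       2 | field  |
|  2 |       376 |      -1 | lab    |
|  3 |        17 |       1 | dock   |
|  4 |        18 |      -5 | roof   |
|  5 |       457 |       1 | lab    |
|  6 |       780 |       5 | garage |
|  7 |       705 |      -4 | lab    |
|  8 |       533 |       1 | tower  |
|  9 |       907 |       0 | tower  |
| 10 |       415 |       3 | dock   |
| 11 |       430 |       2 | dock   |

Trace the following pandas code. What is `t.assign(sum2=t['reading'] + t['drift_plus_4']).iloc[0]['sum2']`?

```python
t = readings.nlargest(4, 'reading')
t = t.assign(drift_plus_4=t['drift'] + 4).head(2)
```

911

take 4 rows with largest reading:
   reading  drift    site
9      907      0   tower
6      780      5  garage
7      705     -4     lab
0      656      4    roof
add column drift_plus_4 = t['drift'] + 4:
   reading  drift    site  drift_plus_4
9      907      0   tower             4
6      780      5  garage             9
7      705     -4     lab             0
0      656      4    roof             8
take first 2 rows:
   reading  drift    site  drift_plus_4
9      907      0   tower             4
6      780      5  garage             9
add column sum2 = t['reading'] + t['drift_plus_4']:
   reading  drift    site  drift_plus_4  sum2
9      907      0   tower             4   911
6      780      5  garage             9   789
Finally, value at position 0, column 'sum2' = 911.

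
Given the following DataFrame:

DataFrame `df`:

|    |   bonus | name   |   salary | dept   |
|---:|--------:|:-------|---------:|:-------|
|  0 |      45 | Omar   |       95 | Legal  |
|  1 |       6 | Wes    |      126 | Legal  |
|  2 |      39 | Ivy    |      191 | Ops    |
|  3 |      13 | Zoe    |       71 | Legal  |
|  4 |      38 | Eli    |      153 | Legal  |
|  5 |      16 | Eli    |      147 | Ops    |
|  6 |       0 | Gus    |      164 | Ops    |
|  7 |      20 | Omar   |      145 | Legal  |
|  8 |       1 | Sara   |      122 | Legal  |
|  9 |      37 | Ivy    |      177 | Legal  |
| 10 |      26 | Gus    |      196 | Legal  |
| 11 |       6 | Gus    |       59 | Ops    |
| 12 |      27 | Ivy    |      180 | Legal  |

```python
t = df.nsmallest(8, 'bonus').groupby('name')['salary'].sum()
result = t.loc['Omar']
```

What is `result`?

145

take 8 rows with smallest bonus:
    bonus  name  salary   dept
6       0   Gus     164    Ops
8       1  Sara     122  Legal
1       6   Wes     126  Legal
11      6   Gus      59    Ops
3      13   Zoe      71  Legal
5      16   Eli     147    Ops
7      20  Omar     145  Legal
10     26   Gus     196  Legal
group by name, sum of salary:
name
Eli     147
Gus     419
Omar    145
Sara    122
Wes     126
Zoe      71
Name: salary, dtype: int64
Then the value at index 'Omar': 145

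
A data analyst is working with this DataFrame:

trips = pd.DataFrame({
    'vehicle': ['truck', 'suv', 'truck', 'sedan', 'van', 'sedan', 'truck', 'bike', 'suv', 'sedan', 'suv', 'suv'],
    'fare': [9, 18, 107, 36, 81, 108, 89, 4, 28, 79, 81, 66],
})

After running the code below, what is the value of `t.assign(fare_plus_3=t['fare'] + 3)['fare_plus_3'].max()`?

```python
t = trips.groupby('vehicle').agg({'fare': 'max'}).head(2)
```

group by vehicle, max of fare:
         fare
vehicle      
bike        4
sedan     108
suv        81
truck     107
van        81
take first 2 rows:
         fare
vehicle      
bike        4
sedan     108
add column fare_plus_3 = t['fare'] + 3:
         fare  fare_plus_3
vehicle                   
bike        4            7
sedan     108          111

111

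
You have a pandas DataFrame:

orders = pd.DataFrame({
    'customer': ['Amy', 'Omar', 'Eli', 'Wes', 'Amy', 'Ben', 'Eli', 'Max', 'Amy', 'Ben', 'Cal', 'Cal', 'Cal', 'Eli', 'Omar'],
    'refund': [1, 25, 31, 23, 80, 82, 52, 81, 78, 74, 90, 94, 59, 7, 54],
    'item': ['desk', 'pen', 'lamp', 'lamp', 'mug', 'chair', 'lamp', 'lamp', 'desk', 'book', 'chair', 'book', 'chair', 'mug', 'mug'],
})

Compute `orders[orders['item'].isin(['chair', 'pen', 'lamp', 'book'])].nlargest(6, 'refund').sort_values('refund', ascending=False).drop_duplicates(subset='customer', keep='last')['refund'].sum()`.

filter rows where item in ['chair', 'pen', 'lamp', 'book']:
   customer  refund   item
1      Omar      25    pen
2       Eli      31   lamp
3       Wes      23   lamp
5       Ben      82  chair
6       Eli      52   lamp
7       Max      81   lamp
9       Ben      74   book
10      Cal      90  chair
11      Cal      94   book
12      Cal      59  chair
take 6 rows with largest refund:
   customer  refund   item
11      Cal      94   book
10      Cal      90  chair
5       Ben      82  chair
7       Max      81   lamp
9       Ben      74   book
12      Cal      59  chair
sort by refund descending:
   customer  refund   item
11      Cal      94   book
10      Cal      90  chair
5       Ben      82  chair
7       Max      81   lamp
9       Ben      74   book
12      Cal      59  chair
drop duplicate customer (keep=last):
   customer  refund   item
7       Max      81   lamp
9       Ben      74   book
12      Cal      59  chair
So sum() = 214.

214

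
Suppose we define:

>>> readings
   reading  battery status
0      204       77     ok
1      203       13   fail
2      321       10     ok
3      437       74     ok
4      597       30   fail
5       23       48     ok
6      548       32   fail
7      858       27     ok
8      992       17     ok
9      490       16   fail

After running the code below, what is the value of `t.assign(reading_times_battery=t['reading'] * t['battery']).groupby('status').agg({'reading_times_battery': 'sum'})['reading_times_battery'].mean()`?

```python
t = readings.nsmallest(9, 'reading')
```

take 9 rows with smallest reading:
   reading  battery status
5       23       48     ok
1      203       13   fail
0      204       77     ok
2      321       10     ok
3      437       74     ok
9      490       16   fail
6      548       32   fail
4      597       30   fail
7      858       27     ok
add column reading_times_battery = t['reading'] * t['battery']:
   reading  battery status  reading_times_battery
5       23       48     ok                   1104
1      203       13   fail                   2639
0      204       77     ok                  15708
2      321       10     ok                   3210
3      437       74     ok                  32338
9      490       16   fail                   7840
6      548       32   fail                  17536
4      597       30   fail                  17910
7      858       27     ok                  23166
group by status, sum of reading_times_battery:
        reading_times_battery
status                       
fail                    45925
ok                      75526
mean of column 'reading_times_battery' → 60725.5

60725.5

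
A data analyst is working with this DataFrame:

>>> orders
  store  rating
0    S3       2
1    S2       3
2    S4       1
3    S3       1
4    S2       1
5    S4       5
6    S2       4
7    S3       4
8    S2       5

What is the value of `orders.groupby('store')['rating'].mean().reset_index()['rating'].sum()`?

8.58333333333

group by store, mean of rating:
store
S2    3.250000
S3    2.333333
S4    3.000000
Name: rating, dtype: float64
reset_index():
  store    rating
0    S2  3.250000
1    S3  2.333333
2    S4  3.000000
Reading off the sum of column 'rating', we get 8.58333333333.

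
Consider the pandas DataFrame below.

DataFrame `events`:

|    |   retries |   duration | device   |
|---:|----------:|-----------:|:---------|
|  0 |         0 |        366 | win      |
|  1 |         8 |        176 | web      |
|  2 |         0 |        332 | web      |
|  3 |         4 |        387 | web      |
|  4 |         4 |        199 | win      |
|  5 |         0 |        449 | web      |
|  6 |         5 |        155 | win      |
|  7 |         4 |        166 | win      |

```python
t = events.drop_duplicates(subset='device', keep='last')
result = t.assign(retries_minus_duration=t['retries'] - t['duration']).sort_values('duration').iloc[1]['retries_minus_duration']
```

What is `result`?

-449

drop duplicate device (keep=last):
   retries  duration device
5        0       449    web
7        4       166    win
add column retries_minus_duration = t['retries'] - t['duration']:
   retries  duration device  retries_minus_duration
5        0       449    web                    -449
7        4       166    win                    -162
sort by duration:
   retries  duration device  retries_minus_duration
7        4       166    win                    -162
5        0       449    web                    -449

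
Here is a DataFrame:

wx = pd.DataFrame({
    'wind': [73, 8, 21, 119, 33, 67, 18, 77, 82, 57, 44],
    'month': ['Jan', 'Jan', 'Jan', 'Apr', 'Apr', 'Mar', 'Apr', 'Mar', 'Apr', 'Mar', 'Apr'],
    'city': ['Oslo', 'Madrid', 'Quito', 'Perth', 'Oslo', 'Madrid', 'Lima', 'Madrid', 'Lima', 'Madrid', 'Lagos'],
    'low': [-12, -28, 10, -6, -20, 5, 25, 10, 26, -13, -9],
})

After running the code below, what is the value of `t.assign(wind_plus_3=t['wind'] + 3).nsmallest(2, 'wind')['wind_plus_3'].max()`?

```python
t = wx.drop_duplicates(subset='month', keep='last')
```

47

drop duplicate month (keep=last):
    wind month    city  low
2     21   Jan   Quito   10
9     57   Mar  Madrid  -13
10    44   Apr   Lagos   -9
add column wind_plus_3 = t['wind'] + 3:
    wind month    city  low  wind_plus_3
2     21   Jan   Quito   10           24
9     57   Mar  Madrid  -13           60
10    44   Apr   Lagos   -9           47
take 2 rows with smallest wind:
    wind month   city  low  wind_plus_3
2     21   Jan  Quito   10           24
10    44   Apr  Lagos   -9           47
So max() = 47.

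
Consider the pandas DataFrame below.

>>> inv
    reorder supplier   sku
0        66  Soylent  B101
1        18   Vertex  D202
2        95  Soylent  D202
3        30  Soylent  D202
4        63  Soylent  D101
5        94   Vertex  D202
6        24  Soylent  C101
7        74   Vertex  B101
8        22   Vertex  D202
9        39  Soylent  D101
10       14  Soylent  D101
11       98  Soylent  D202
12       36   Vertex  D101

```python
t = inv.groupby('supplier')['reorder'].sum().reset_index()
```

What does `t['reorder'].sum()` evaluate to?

673

group by supplier, sum of reorder:
supplier
Soylent    429
Vertex     244
Name: reorder, dtype: int64
reset_index():
  supplier  reorder
0  Soylent      429
1   Vertex      244
So sum() = 673.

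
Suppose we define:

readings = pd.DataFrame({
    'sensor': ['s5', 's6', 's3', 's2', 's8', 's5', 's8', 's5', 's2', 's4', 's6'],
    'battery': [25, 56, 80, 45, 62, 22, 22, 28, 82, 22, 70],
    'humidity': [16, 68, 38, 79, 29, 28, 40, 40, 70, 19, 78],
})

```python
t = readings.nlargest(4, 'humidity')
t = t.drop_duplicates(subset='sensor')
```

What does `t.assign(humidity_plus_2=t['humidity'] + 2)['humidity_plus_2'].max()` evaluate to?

take 4 rows with largest humidity:
   sensor  battery  humidity
3      s2       45        79
10     s6       70        78
8      s2       82        70
1      s6       56        68
drop duplicate sensor (keep=first):
   sensor  battery  humidity
3      s2       45        79
10     s6       70        78
add column humidity_plus_2 = t['humidity'] + 2:
   sensor  battery  humidity  humidity_plus_2
3      s2       45        79               81
10     s6       70        78               80
max of column 'humidity_plus_2' → 81

81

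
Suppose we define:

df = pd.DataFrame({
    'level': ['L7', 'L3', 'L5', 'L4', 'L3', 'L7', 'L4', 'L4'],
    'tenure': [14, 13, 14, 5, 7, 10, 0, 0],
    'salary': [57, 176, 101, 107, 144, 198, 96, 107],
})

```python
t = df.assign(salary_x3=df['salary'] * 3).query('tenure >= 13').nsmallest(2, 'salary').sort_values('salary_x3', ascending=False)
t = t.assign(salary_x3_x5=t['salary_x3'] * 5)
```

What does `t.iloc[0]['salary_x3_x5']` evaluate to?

add column salary_x3 = df['salary'] * 3:
  level  tenure  salary  salary_x3
0    L7      14      57        171
1    L3      13     176        528
2    L5      14     101        303
3    L4       5     107        321
4    L3       7     144        432
5    L7      10     198        594
6    L4       0      96        288
7    L4       0     107        321
filter rows where tenure >= 13:
  level  tenure  salary  salary_x3
0    L7      14      57        171
1    L3      13     176        528
2    L5      14     101        303
take 2 rows with smallest salary:
  level  tenure  salary  salary_x3
0    L7      14      57        171
2    L5      14     101        303
sort by salary_x3 descending:
  level  tenure  salary  salary_x3
2    L5      14     101        303
0    L7      14      57        171
add column salary_x3_x5 = t['salary_x3'] * 5:
  level  tenure  salary  salary_x3  salary_x3_x5
2    L5      14     101        303          1515
0    L7      14      57        171           855
Taking the value at position 0, column 'salary_x3_x5' gives 1515.

1515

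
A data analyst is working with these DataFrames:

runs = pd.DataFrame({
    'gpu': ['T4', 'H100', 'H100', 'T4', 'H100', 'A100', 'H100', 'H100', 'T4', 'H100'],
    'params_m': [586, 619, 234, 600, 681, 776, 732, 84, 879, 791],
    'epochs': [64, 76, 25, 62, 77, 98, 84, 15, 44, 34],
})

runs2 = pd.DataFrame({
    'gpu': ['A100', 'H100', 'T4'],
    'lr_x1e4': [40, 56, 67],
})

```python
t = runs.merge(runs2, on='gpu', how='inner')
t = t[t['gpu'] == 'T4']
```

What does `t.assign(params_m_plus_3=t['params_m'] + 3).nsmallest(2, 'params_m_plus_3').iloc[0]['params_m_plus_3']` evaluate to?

merge on 'gpu' (how='inner') → 10 rows:
    gpu  params_m  epochs  lr_x1e4
0    T4       586      64       67
1  H100       619      76       56
2  H100       234      25       56
3    T4       600      62       67
4  H100       681      77       56
5  A100       776      98       40
6  H100       732      84       56
7  H100        84      15       56
8    T4       879      44       67
9  H100       791      34       56
filter rows where gpu == 'T4':
  gpu  params_m  epochs  lr_x1e4
0  T4       586      64       67
3  T4       600      62       67
8  T4       879      44       67
add column params_m_plus_3 = t['params_m'] + 3:
  gpu  params_m  epochs  lr_x1e4  params_m_plus_3
0  T4       586      64       67              589
3  T4       600      62       67              603
8  T4       879      44       67              882
take 2 rows with smallest params_m_plus_3:
  gpu  params_m  epochs  lr_x1e4  params_m_plus_3
0  T4       586      64       67              589
3  T4       600      62       67              603
Finally, value at position 0, column 'params_m_plus_3' = 589.

589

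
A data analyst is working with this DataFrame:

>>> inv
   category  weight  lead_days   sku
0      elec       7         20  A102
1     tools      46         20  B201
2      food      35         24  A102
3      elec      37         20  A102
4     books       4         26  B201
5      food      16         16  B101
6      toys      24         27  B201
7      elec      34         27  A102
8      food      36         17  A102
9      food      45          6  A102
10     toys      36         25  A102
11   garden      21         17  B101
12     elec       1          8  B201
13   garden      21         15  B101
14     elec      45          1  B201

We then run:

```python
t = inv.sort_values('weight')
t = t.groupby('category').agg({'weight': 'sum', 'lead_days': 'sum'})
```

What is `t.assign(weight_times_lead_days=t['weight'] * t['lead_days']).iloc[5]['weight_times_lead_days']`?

sort by weight:
   category  weight  lead_days   sku
12     elec       1          8  B201
4     books       4         26  B201
0      elec       7         20  A102
5      food      16         16  B101
11   garden      21         17  B101
13   garden      21         15  B101
6      toys      24         27  B201
7      elec      34         27  A102
2      food      35         24  A102
8      food      36         17  A102
10     toys      36         25  A102
3      elec      37         20  A102
9      food      45          6  A102
14     elec      45          1  B201
1     tools      46         20  B201
group by category: sum(weight), sum(lead_days):
          weight  lead_days
category                   
books          4         26
elec         124         76
food         132         63
garden        42         32
tools         46         20
toys          60         52
add column weight_times_lead_days = t['weight'] * t['lead_days']:
          weight  lead_days  weight_times_lead_days
category                                           
books          4         26                     104
elec         124         76                    9424
food         132         63                    8316
garden        42         32                    1344
tools         46         20                     920
toys          60         52                    3120
Reading off the value at position 5, column 'weight_times_lead_days', we get 3120.

3120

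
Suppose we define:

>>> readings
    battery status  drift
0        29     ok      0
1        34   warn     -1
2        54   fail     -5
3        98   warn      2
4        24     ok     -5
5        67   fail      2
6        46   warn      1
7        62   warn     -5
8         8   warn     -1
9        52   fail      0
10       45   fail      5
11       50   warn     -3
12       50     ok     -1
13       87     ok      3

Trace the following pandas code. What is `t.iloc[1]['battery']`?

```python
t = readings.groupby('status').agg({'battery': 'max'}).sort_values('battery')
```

87

group by status, max of battery:
        battery
status         
fail         67
ok           87
warn         98
sort by battery:
        battery
status         
fail         67
ok           87
warn         98
Hence 87.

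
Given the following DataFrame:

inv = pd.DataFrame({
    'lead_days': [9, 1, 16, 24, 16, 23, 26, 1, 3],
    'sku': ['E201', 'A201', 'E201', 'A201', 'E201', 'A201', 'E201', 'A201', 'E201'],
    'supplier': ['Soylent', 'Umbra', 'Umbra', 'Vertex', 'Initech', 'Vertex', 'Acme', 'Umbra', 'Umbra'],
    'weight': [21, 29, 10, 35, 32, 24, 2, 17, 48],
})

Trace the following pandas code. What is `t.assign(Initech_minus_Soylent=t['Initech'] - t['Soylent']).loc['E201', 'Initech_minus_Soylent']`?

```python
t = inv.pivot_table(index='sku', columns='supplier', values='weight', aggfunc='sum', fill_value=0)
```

11

pivot: rows=sku, cols=supplier, sum(weight):
supplier  Acme  Initech  Soylent  Umbra  Vertex
sku                                            
A201         0        0        0     46      59
E201         2       32       21     58       0
add column Initech_minus_Soylent = t['Initech'] - t['Soylent']:
supplier  Acme  Initech  Soylent  Umbra  Vertex  Initech_minus_Soylent
sku                                                                   
A201         0        0        0     46      59                      0
E201         2       32       21     58       0                     11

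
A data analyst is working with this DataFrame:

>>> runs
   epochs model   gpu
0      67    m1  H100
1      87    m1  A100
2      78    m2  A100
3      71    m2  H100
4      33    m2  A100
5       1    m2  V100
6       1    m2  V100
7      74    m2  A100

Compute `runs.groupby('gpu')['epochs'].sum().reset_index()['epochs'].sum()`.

412

group by gpu, sum of epochs:
gpu
A100    272
H100    138
V100      2
Name: epochs, dtype: int64
reset_index():
    gpu  epochs
0  A100     272
1  H100     138
2  V100       2
sum of column 'epochs' → 412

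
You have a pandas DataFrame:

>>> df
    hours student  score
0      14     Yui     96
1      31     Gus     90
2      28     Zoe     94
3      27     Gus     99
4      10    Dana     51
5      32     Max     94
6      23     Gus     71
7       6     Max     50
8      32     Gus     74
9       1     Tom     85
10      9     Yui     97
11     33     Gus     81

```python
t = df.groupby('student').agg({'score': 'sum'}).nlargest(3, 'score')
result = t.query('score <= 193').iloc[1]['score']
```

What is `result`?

144

group by student, sum of score:
         score
student       
Dana        51
Gus        415
Max        144
Tom         85
Yui        193
Zoe         94
take 3 rows with largest score:
         score
student       
Gus        415
Yui        193
Max        144
filter rows where score <= 193:
         score
student       
Yui        193
Max        144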